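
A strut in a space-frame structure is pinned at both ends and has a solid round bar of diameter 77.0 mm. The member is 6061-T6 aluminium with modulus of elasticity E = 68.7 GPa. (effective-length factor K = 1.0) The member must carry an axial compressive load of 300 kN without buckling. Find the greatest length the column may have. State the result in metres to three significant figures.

L_max ≈ 1.97 m

I = πd⁴/64 = π×77.0⁴/64 = 1.726×10^6 mm⁴
I = 1.726×10^-6 m⁴
At the buckling limit P_cr = P = 3.000×10^5 N
From P_cr = π²EI/(K·L)²:  L = (1/K)·√(π²EI/P_cr) = (1/1)·√(π²×6.87×10^10×1.726×10^-6/3.000×10^5)
L = 1.97 m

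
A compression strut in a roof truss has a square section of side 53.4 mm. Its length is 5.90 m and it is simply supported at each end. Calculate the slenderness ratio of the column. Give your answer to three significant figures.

λ ≈ 383

For a square r = a/√12 = 53.4/√12 = 15.42 mm
L_e = K·L = 1 × 5.90 m = 5.900 m = 5900.0 mm
λ = L_e / r_min = 5900.0 / 15.42 = 383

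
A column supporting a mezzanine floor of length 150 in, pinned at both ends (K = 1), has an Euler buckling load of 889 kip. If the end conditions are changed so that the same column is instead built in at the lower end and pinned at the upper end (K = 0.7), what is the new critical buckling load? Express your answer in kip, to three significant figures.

P_cr ≈ 1810 kip

P_cr ∝ 1/K², so P_cr,new = P_cr,old × (K_old/K_new)² = 889 × (1/0.7)²
= 889 × 2.041 = 1810 kip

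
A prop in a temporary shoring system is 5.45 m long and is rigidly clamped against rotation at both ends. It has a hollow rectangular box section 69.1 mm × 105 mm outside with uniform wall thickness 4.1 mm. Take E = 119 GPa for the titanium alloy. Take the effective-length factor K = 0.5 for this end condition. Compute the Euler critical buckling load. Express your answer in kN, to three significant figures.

P_cr ≈ 168 kN

Inner dimensions: h_i = 105 − 2×4.1 = 96.80 mm, b_i = 69.1 − 2×4.1 = 60.90 mm
Weak-axis I_min = (h_o·b_o³ − h_i·b_i³)/12 with b_o = 69.1, b_i = 60.90 mm (shorter outer/inner sides).
I_min = (105×69.1³ − 96.80×60.90³)/12 = 1.065×10^6 mm⁴
I = 1.065×10^6 mm⁴ = 1.065×10^-6 m⁴
Effective length L_e = K·L = 0.5 × 5.45 = 2.725 m
P_cr = π²EI / L_e² = π² × 119×10⁹ × 1.065×10^-6 / 2.725² = 1.684×10^5 N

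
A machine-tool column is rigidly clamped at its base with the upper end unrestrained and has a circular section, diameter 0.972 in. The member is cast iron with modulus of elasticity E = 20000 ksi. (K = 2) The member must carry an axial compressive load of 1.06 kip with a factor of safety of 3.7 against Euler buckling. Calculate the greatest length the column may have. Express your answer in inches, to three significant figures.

I = πd⁴/64 = π×0.972⁴/64 = 4.382×10^-2 in⁴
Required critical load P_cr = n·P = 3.7 × 1.06 = 3.922 kip = 3.922×10^3 lb
From P_cr = π²EI/(K·L)²:  L = (1/K)·√(π²EI/P_cr) = (1/2)·√(π²×2.00×10^7×4.382×10^-2/3.922×10^3)
L = 23.5 in

L_max ≈ 23.5 in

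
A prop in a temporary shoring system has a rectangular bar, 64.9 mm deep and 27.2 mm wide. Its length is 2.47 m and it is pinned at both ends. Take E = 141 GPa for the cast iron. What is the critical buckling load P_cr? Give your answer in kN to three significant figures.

Buckling occurs about the weak axis: I_min = h·b³/12 with b = 27.2 mm (the shorter side).
I_min = 64.9×27.2³/12 = 1.088×10^5 mm⁴
I = 1.088×10^5 mm⁴ = 1.088×10^-7 m⁴
Effective length L_e = K·L = 1 × 2.47 = 2.470 m
P_cr = π²EI / L_e² = π² × 141×10⁹ × 1.088×10^-7 / 2.470² = 2.483×10^4 N

P_cr ≈ 24.8 kN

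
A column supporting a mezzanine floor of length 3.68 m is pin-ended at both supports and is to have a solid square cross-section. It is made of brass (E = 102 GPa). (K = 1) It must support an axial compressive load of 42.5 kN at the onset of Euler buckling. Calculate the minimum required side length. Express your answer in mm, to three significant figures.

a ≈ 51.2 mm

L_e = K·L = 1 × 3.68 = 3.680 m
Required I = P_cr·L_e²/(π²E) = 4.250×10^4 × 3.680² / (π² × 1.02×10^11) = 5.717×10^-7 m⁴
I_req = 5.717×10^5 mm⁴
Solid square: I = a⁴/12  ⇒  a = (12I)^(1/4) = (12×5.717×10^5)^(1/4) = 51.2 mm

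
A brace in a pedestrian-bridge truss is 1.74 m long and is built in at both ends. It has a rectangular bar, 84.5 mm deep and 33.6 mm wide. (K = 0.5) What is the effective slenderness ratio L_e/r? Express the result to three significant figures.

λ ≈ 89.7

For a rectangle r_min = b/√12 = 33.6/√12 = 9.699 mm
L_e = K·L = 0.5 × 1.74 m = 0.8700 m = 870.00 mm
λ = L_e / r_min = 870.00 / 9.699 = 89.7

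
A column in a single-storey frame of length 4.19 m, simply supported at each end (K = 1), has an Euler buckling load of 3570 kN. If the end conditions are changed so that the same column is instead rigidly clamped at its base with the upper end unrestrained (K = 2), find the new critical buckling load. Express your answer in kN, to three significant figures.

P_cr ≈ 892 kN

P_cr ∝ 1/K², so P_cr,new = P_cr,old × (K_old/K_new)² = 3570 × (1/2)²
= 3570 × 0.2500 = 892 kN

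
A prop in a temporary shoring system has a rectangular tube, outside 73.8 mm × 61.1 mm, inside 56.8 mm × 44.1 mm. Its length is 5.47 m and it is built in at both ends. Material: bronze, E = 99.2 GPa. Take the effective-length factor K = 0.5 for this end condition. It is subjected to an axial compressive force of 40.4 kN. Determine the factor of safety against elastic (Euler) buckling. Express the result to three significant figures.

n ≈ 3.23

Weak-axis I_min = (h_o·b_o³ − h_i·b_i³)/12 with b_o = 61.1, b_i = 44.10 mm (shorter outer/inner sides).
I_min = (73.8×61.1³ − 56.80×44.10³)/12 = 9.969×10^5 mm⁴
I = 9.969×10^5 mm⁴ = 9.969×10^-7 m⁴
Effective length L_e = K·L = 0.5 × 5.47 = 2.735 m
P_cr = π²EI / L_e² = π² × 99.2×10⁹ × 9.969×10^-7 / 2.735² = 1.305×10^5 N
Factor of safety n = P_cr / P = 130.47 / 40.4 = 3.23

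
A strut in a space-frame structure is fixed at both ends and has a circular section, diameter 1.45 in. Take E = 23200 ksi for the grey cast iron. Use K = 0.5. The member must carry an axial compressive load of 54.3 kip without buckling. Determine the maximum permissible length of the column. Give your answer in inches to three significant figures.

L_max ≈ 60.5 in

I = πd⁴/64 = π×1.45⁴/64 = 0.2170 in⁴
At the buckling limit P_cr = P = 5.430×10^4 lb
From P_cr = π²EI/(K·L)²:  L = (1/K)·√(π²EI/P_cr) = (1/0.5)·√(π²×2.32×10^7×0.2170/5.430×10^4)
L = 60.5 in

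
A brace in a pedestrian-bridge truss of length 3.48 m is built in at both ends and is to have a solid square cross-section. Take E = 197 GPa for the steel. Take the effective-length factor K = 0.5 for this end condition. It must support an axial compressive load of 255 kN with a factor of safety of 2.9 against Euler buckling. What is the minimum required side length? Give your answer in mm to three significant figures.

Required P_cr = n·P = 2.9 × 255 = 739.5 kN
L_e = K·L = 0.5 × 3.48 = 1.740 m
Required I = P_cr·L_e²/(π²E) = 7.395×10^5 × 1.740² / (π² × 1.97×10^11) = 1.152×10^-6 m⁴
I_req = 1.152×10^6 mm⁴
Solid square: I = a⁴/12  ⇒  a = (12I)^(1/4) = (12×1.152×10^6)^(1/4) = 61.0 mm

a ≈ 61.0 mm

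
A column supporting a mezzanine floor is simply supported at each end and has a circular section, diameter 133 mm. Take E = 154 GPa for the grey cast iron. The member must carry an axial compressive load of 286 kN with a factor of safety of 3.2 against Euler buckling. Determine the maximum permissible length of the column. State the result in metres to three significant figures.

L_max ≈ 5.05 m

I = πd⁴/64 = π×133⁴/64 = 1.536×10^7 mm⁴
I = 1.536×10^-5 m⁴
Required critical load P_cr = n·P = 3.2 × 286 = 915.2 kN = 9.152×10^5 N
From P_cr = π²EI/(K·L)²:  L = (1/K)·√(π²EI/P_cr) = (1/1)·√(π²×1.54×10^11×1.536×10^-5/9.152×10^5)
L = 5.05 m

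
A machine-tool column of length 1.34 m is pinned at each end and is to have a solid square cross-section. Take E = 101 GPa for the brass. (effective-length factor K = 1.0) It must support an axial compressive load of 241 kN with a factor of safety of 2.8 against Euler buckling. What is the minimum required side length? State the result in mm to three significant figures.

a ≈ 61.8 mm

Required P_cr = n·P = 2.8 × 241 = 674.8 kN
L_e = K·L = 1 × 1.34 = 1.340 m
Required I = P_cr·L_e²/(π²E) = 6.748×10^5 × 1.340² / (π² × 1.01×10^11) = 1.216×10^-6 m⁴
I_req = 1.216×10^6 mm⁴
Solid square: I = a⁴/12  ⇒  a = (12I)^(1/4) = (12×1.216×10^6)^(1/4) = 61.8 mm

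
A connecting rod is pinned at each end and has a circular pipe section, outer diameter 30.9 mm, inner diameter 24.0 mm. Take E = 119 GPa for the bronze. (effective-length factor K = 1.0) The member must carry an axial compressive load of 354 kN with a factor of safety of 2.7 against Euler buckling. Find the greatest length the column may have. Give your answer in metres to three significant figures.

L_max ≈ 0.187 m

d_o = 30.9 mm, d_i = 24.0 mm
I = π(d_o⁴ − d_i⁴)/64 = π(30.9⁴ − 24.00⁴)/64 = 2.847×10^4 mm⁴
I = 2.847×10^-8 m⁴
Required critical load P_cr = n·P = 2.7 × 354 = 955.8 kN = 9.558×10^5 N
From P_cr = π²EI/(K·L)²:  L = (1/K)·√(π²EI/P_cr) = (1/1)·√(π²×1.19×10^11×2.847×10^-8/9.558×10^5)
L = 0.187 m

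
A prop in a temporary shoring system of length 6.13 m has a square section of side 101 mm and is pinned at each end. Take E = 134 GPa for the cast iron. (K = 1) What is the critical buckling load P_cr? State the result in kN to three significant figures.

P_cr ≈ 305 kN

I = a⁴/12 = 101⁴/12 = 8.672×10^6 mm⁴
I = 8.672×10^6 mm⁴ = 8.672×10^-6 m⁴
Effective length L_e = K·L = 1 × 6.13 = 6.130 m
P_cr = π²EI / L_e² = π² × 134×10⁹ × 8.672×10^-6 / 6.130² = 3.052×10^5 N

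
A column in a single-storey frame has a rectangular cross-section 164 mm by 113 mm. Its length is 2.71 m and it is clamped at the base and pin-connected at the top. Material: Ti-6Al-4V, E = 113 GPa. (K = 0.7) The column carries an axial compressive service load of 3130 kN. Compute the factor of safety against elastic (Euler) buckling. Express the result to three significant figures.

n ≈ 1.95

Buckling occurs about the weak axis: I_min = h·b³/12 with b = 113 mm (the shorter side).
I_min = 164×113³/12 = 1.972×10^7 mm⁴
I = 1.972×10^7 mm⁴ = 1.972×10^-5 m⁴
Effective length L_e = K·L = 0.7 × 2.71 = 1.897 m
P_cr = π²EI / L_e² = π² × 113×10⁹ × 1.972×10^-5 / 1.897² = 6.111×10^6 N
Factor of safety n = P_cr / P = 6111.4 / 3130 = 1.95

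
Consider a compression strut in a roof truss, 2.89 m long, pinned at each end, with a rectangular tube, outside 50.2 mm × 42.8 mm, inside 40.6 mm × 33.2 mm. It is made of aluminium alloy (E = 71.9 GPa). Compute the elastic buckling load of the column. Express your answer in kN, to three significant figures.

Weak-axis I_min = (h_o·b_o³ − h_i·b_i³)/12 with b_o = 42.8, b_i = 33.20 mm (shorter outer/inner sides).
I_min = (50.2×42.8³ − 40.60×33.20³)/12 = 2.042×10^5 mm⁴
I = 2.042×10^5 mm⁴ = 2.042×10^-7 m⁴
Effective length L_e = K·L = 1 × 2.89 = 2.890 m
P_cr = π²EI / L_e² = π² × 71.9×10⁹ × 2.042×10^-7 / 2.890² = 1.735×10^4 N

P_cr ≈ 17.3 kN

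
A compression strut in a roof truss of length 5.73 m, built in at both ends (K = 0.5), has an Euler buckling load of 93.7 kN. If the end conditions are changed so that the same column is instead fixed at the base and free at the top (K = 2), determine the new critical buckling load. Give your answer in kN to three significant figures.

P_cr ∝ 1/K², so P_cr,new = P_cr,old × (K_old/K_new)² = 93.7 × (0.5/2)²
= 93.7 × 0.06250 = 5.86 kN

P_cr ≈ 5.86 kN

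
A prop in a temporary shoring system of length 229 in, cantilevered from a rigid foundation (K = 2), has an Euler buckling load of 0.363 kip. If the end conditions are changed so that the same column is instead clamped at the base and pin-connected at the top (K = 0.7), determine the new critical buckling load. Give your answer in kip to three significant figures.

P_cr ∝ 1/K², so P_cr,new = P_cr,old × (K_old/K_new)² = 0.363 × (2/0.7)²
= 0.363 × 8.163 = 2.96 kip

P_cr ≈ 2.96 kip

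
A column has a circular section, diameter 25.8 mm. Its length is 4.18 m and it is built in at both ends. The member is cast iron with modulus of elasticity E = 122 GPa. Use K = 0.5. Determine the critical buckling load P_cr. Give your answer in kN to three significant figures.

P_cr ≈ 6.00 kN

I = πd⁴/64 = π×25.8⁴/64 = 2.175×10^4 mm⁴
I = 2.175×10^4 mm⁴ = 2.175×10^-8 m⁴
Effective length L_e = K·L = 0.5 × 4.18 = 2.090 m
P_cr = π²EI / L_e² = π² × 122×10⁹ × 2.175×10^-8 / 2.090² = 5.995×10^3 N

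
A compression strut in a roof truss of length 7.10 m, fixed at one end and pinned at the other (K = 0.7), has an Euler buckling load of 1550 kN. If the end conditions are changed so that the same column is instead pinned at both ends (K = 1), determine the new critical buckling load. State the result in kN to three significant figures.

P_cr ≈ 759 kN

P_cr ∝ 1/K², so P_cr,new = P_cr,old × (K_old/K_new)² = 1550 × (0.7/1)²
= 1550 × 0.4900 = 759 kN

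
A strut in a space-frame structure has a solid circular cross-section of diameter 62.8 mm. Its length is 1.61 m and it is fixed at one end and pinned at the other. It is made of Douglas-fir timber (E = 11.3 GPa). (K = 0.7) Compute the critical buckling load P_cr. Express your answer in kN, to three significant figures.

P_cr ≈ 67.0 kN

I = πd⁴/64 = π×62.8⁴/64 = 7.635×10^5 mm⁴
I = 7.635×10^5 mm⁴ = 7.635×10^-7 m⁴
Effective length L_e = K·L = 0.7 × 1.61 = 1.127 m
P_cr = π²EI / L_e² = π² × 11.3×10⁹ × 7.635×10^-7 / 1.127² = 6.704×10^4 N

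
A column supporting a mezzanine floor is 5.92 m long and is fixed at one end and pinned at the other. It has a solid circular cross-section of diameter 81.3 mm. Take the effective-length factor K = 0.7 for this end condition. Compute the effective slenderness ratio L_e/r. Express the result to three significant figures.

For a solid circle r = d/4 = 81.3/4 = 20.32 mm
L_e = K·L = 0.7 × 5.92 m = 4.144 m = 4144.0 mm
λ = L_e / r_min = 4144.0 / 20.32 = 204

λ ≈ 204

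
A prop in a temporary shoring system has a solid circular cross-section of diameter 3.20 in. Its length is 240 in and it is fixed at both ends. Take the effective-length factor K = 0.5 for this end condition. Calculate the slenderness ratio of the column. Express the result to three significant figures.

λ ≈ 150

For a solid circle r = d/4 = 3.20/4 = 0.8000 in
L_e = K·L = 0.5 × 240 = 120.0 in
λ = L_e / r_min = 120.00 / 0.8000 = 150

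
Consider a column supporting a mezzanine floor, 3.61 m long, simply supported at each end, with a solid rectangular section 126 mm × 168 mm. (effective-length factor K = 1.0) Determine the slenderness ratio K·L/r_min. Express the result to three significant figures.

λ ≈ 99.2

Buckling occurs about the weak axis: I_min = h·b³/12 with b = 126 mm (the shorter side).
I_min = 168×126³/12 = 2.801×10^7 mm⁴
A = 2.117×10^4 mm²;  r_min = √(I/A) = √(2.801×10^7/2.117×10^4) = 36.37 mm
L_e = K·L = 1 × 3.61 m = 3.610 m = 3610.0 mm
λ = L_e / r_min = 3610.0 / 36.37 = 99.2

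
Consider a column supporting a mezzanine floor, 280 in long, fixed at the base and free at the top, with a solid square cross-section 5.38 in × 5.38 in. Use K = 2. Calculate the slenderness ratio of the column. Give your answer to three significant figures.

For a square r = a/√12 = 5.38/√12 = 1.553 in
L_e = K·L = 2 × 280 = 560.0 in
λ = L_e / r_min = 560.00 / 1.553 = 361

λ ≈ 361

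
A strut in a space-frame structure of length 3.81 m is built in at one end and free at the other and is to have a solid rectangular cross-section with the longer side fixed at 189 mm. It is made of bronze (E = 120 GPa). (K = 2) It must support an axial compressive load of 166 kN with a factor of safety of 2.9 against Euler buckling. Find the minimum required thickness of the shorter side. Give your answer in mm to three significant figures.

b ≈ 114 mm

Required P_cr = n·P = 2.9 × 166 = 481.4 kN
L_e = K·L = 2 × 3.81 = 7.620 m
Required I = P_cr·L_e²/(π²E) = 4.814×10^5 × 7.620² / (π² × 1.20×10^11) = 2.360×10^-5 m⁴
I_req = 2.360×10^7 mm⁴
Rectangle, weak axis: I_min = h·b³/12 with h = 189 mm fixed  ⇒  b = (12I/h)^(1/3) = 114 mm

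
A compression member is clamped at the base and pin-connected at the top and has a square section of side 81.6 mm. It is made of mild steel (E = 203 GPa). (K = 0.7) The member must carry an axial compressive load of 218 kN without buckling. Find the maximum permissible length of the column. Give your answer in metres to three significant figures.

I = a⁴/12 = 81.6⁴/12 = 3.695×10^6 mm⁴
I = 3.695×10^-6 m⁴
At the buckling limit P_cr = P = 2.180×10^5 N
From P_cr = π²EI/(K·L)²:  L = (1/K)·√(π²EI/P_cr) = (1/0.7)·√(π²×2.03×10^11×3.695×10^-6/2.180×10^5)
L = 8.32 m

L_max ≈ 8.32 m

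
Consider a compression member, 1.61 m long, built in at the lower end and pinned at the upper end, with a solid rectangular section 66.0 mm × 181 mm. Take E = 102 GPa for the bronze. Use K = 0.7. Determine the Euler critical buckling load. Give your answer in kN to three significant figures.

P_cr ≈ 3440 kN

Buckling occurs about the weak axis: I_min = h·b³/12 with b = 66.0 mm (the shorter side).
I_min = 181×66.0³/12 = 4.336×10^6 mm⁴
I = 4.336×10^6 mm⁴ = 4.336×10^-6 m⁴
Effective length L_e = K·L = 0.7 × 1.61 = 1.127 m
P_cr = π²EI / L_e² = π² × 102×10⁹ × 4.336×10^-6 / 1.127² = 3.437×10^6 N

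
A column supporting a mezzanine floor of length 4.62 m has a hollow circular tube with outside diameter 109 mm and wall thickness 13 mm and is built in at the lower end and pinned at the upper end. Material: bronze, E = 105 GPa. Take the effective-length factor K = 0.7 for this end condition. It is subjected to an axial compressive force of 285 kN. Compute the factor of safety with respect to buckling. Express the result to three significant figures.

Inner diameter d_i = 109 − 2×13 = 83.00 mm
I = π(d_o⁴ − d_i⁴)/64 = π(109⁴ − 83.00⁴)/64 = 4.599×10^6 mm⁴
I = 4.599×10^6 mm⁴ = 4.599×10^-6 m⁴
Effective length L_e = K·L = 0.7 × 4.62 = 3.234 m
P_cr = π²EI / L_e² = π² × 105×10⁹ × 4.599×10^-6 / 3.234² = 4.557×10^5 N
Factor of safety n = P_cr / P = 455.74 / 285 = 1.60

n ≈ 1.60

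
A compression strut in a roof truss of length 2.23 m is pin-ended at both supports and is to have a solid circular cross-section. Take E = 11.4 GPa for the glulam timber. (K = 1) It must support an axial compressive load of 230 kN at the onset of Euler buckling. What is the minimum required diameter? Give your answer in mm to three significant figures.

d ≈ 120 mm

L_e = K·L = 1 × 2.23 = 2.230 m
Required I = P_cr·L_e²/(π²E) = 2.300×10^5 × 2.230² / (π² × 1.14×10^10) = 1.017×10^-5 m⁴
I_req = 1.017×10^7 mm⁴
Solid circle: I = πd⁴/64  ⇒  d = (64I/π)^(1/4) = (64×1.017×10^7/π)^(1/4) = 120 mm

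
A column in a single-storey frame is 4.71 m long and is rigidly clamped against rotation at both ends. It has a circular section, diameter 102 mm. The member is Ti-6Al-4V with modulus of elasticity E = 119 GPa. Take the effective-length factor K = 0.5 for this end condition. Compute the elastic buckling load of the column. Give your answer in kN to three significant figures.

I = πd⁴/64 = π×102⁴/64 = 5.313×10^6 mm⁴
I = 5.313×10^6 mm⁴ = 5.313×10^-6 m⁴
Effective length L_e = K·L = 0.5 × 4.71 = 2.355 m
P_cr = π²EI / L_e² = π² × 119×10⁹ × 5.313×10^-6 / 2.355² = 1.125×10^6 N

P_cr ≈ 1130 kN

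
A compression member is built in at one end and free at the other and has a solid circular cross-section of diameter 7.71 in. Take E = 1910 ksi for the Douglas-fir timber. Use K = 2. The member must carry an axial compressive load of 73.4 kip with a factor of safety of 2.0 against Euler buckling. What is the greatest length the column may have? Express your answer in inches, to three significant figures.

I = πd⁴/64 = π×7.71⁴/64 = 173.5 in⁴
Required critical load P_cr = n·P = 2.0 × 73.4 = 146.8 kip = 1.468×10^5 lb
From P_cr = π²EI/(K·L)²:  L = (1/K)·√(π²EI/P_cr) = (1/2)·√(π²×1.91×10^6×173.5/1.468×10^5)
L = 74.6 in

L_max ≈ 74.6 in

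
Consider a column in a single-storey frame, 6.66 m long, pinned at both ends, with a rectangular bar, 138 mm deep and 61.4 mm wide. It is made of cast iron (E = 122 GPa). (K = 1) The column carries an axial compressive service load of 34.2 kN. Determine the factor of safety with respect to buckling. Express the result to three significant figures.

Buckling occurs about the weak axis: I_min = h·b³/12 with b = 61.4 mm (the shorter side).
I_min = 138×61.4³/12 = 2.662×10^6 mm⁴
I = 2.662×10^6 mm⁴ = 2.662×10^-6 m⁴
Effective length L_e = K·L = 1 × 6.66 = 6.660 m
P_cr = π²EI / L_e² = π² × 122×10⁹ × 2.662×10^-6 / 6.660² = 7.226×10^4 N
Factor of safety n = P_cr / P = 72.263 / 34.2 = 2.11

n ≈ 2.11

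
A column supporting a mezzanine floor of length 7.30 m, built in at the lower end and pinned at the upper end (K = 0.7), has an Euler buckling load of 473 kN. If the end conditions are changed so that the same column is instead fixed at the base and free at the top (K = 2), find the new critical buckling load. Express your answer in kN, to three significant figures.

P_cr ∝ 1/K², so P_cr,new = P_cr,old × (K_old/K_new)² = 473 × (0.7/2)²
= 473 × 0.1225 = 57.9 kN

P_cr ≈ 57.9 kN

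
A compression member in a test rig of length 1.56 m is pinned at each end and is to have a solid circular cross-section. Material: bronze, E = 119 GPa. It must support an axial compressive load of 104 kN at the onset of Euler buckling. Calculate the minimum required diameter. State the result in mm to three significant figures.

L_e = K·L = 1 × 1.56 = 1.560 m
Required I = P_cr·L_e²/(π²E) = 1.040×10^5 × 1.560² / (π² × 1.19×10^11) = 2.155×10^-7 m⁴
I_req = 2.155×10^5 mm⁴
Solid circle: I = πd⁴/64  ⇒  d = (64I/π)^(1/4) = (64×2.155×10^5/π)^(1/4) = 45.8 mm

d ≈ 45.8 mm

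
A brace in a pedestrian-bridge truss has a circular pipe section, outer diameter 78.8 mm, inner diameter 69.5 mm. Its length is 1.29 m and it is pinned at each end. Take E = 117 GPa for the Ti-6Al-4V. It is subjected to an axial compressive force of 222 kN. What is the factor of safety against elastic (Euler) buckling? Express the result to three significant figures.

d_o = 78.8 mm, d_i = 69.5 mm
I = π(d_o⁴ − d_i⁴)/64 = π(78.8⁴ − 69.50⁴)/64 = 7.474×10^5 mm⁴
I = 7.474×10^5 mm⁴ = 7.474×10^-7 m⁴
Effective length L_e = K·L = 1 × 1.29 = 1.290 m
P_cr = π²EI / L_e² = π² × 117×10⁹ × 7.474×10^-7 / 1.290² = 5.186×10^5 N
Factor of safety n = P_cr / P = 518.63 / 222 = 2.34

n ≈ 2.34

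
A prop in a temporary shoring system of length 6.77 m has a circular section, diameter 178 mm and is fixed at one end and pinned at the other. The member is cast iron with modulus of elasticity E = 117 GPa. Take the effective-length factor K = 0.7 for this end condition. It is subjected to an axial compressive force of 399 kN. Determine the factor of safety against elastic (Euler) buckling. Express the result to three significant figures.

n ≈ 6.35

I = πd⁴/64 = π×178⁴/64 = 4.928×10^7 mm⁴
I = 4.928×10^7 mm⁴ = 4.928×10^-5 m⁴
Effective length L_e = K·L = 0.7 × 6.77 = 4.739 m
P_cr = π²EI / L_e² = π² × 117×10⁹ × 4.928×10^-5 / 4.739² = 2.534×10^6 N
Factor of safety n = P_cr / P = 2533.7 / 399 = 6.35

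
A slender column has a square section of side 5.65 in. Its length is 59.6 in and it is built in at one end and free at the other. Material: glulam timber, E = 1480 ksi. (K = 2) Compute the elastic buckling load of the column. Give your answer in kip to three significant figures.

I = a⁴/12 = 5.65⁴/12 = 84.92 in⁴
Effective length L_e = K·L = 2 × 59.6 = 119.2 in
P_cr = π²EI / L_e² = π² × 1480×10³ × 84.92 / 119.2² = 8.730×10^4 lb

P_cr ≈ 87.3 kip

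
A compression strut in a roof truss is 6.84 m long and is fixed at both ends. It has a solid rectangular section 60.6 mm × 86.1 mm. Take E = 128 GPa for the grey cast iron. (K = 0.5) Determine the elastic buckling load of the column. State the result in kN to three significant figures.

Buckling occurs about the weak axis: I_min = h·b³/12 with b = 60.6 mm (the shorter side).
I_min = 86.1×60.6³/12 = 1.597×10^6 mm⁴
I = 1.597×10^6 mm⁴ = 1.597×10^-6 m⁴
Effective length L_e = K·L = 0.5 × 6.84 = 3.420 m
P_cr = π²EI / L_e² = π² × 128×10⁹ × 1.597×10^-6 / 3.420² = 1.725×10^5 N

P_cr ≈ 172 kN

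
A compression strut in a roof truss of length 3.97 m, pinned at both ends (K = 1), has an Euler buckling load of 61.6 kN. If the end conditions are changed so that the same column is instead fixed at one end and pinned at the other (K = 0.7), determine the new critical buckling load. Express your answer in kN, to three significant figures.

P_cr ∝ 1/K², so P_cr,new = P_cr,old × (K_old/K_new)² = 61.6 × (1/0.7)²
= 61.6 × 2.041 = 126 kN

P_cr ≈ 126 kN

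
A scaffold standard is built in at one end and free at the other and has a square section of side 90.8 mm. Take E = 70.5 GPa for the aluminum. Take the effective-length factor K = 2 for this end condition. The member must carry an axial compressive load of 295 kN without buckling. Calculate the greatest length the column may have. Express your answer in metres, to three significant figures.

I = a⁴/12 = 90.8⁴/12 = 5.665×10^6 mm⁴
I = 5.665×10^-6 m⁴
At the buckling limit P_cr = P = 2.950×10^5 N
From P_cr = π²EI/(K·L)²:  L = (1/K)·√(π²EI/P_cr) = (1/2)·√(π²×7.05×10^10×5.665×10^-6/2.950×10^5)
L = 1.83 m

L_max ≈ 1.83 m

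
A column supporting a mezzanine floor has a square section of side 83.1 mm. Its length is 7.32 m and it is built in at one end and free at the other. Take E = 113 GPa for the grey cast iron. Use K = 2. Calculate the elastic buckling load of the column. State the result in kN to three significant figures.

P_cr ≈ 20.7 kN

I = a⁴/12 = 83.1⁴/12 = 3.974×10^6 mm⁴
I = 3.974×10^6 mm⁴ = 3.974×10^-6 m⁴
Effective length L_e = K·L = 2 × 7.32 = 14.64 m
P_cr = π²EI / L_e² = π² × 113×10⁹ × 3.974×10^-6 / 14.64² = 2.068×10^4 N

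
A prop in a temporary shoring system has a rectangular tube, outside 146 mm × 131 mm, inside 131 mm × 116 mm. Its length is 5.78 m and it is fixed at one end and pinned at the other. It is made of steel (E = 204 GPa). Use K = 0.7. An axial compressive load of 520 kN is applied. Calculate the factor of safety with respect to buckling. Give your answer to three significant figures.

n ≈ 2.44

Weak-axis I_min = (h_o·b_o³ − h_i·b_i³)/12 with b_o = 131, b_i = 116.0 mm (shorter outer/inner sides).
I_min = (146×131³ − 131.0×116.0³)/12 = 1.031×10^7 mm⁴
I = 1.031×10^7 mm⁴ = 1.031×10^-5 m⁴
Effective length L_e = K·L = 0.7 × 5.78 = 4.046 m
P_cr = π²EI / L_e² = π² × 204×10⁹ × 1.031×10^-5 / 4.046² = 1.268×10^6 N
Factor of safety n = P_cr / P = 1268.3 / 520 = 2.44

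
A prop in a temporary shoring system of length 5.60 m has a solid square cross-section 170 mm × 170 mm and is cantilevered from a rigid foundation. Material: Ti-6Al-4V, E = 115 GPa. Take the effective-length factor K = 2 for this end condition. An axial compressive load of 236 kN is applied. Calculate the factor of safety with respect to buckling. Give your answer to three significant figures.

n ≈ 2.67

I = a⁴/12 = 170⁴/12 = 6.960×10^7 mm⁴
I = 6.960×10^7 mm⁴ = 6.960×10^-5 m⁴
Effective length L_e = K·L = 2 × 5.60 = 11.20 m
P_cr = π²EI / L_e² = π² × 115×10⁹ × 6.960×10^-5 / 11.20² = 6.298×10^5 N
Factor of safety n = P_cr / P = 629.76 / 236 = 2.67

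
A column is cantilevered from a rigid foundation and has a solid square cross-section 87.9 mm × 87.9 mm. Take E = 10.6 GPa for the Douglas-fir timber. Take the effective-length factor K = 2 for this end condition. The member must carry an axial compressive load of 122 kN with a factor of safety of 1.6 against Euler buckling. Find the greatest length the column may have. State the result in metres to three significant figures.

I = a⁴/12 = 87.9⁴/12 = 4.975×10^6 mm⁴
I = 4.975×10^-6 m⁴
Required critical load P_cr = n·P = 1.6 × 122 = 195.2 kN = 1.952×10^5 N
From P_cr = π²EI/(K·L)²:  L = (1/K)·√(π²EI/P_cr) = (1/2)·√(π²×1.06×10^10×4.975×10^-6/1.952×10^5)
L = 0.816 m

L_max ≈ 0.816 m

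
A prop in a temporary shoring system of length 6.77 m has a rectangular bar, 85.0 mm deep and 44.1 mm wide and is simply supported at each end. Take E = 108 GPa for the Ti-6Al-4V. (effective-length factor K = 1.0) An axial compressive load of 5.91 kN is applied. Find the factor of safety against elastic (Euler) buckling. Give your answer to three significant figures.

n ≈ 2.39

Buckling occurs about the weak axis: I_min = h·b³/12 with b = 44.1 mm (the shorter side).
I_min = 85.0×44.1³/12 = 6.075×10^5 mm⁴
I = 6.075×10^5 mm⁴ = 6.075×10^-7 m⁴
Effective length L_e = K·L = 1 × 6.77 = 6.770 m
P_cr = π²EI / L_e² = π² × 108×10⁹ × 6.075×10^-7 / 6.770² = 1.413×10^4 N
Factor of safety n = P_cr / P = 14.129 / 5.91 = 2.39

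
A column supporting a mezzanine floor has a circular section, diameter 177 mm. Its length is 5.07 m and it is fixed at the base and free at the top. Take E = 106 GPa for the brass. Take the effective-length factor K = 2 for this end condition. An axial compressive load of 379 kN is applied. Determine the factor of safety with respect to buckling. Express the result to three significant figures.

n ≈ 1.29

I = πd⁴/64 = π×177⁴/64 = 4.818×10^7 mm⁴
I = 4.818×10^7 mm⁴ = 4.818×10^-5 m⁴
Effective length L_e = K·L = 2 × 5.07 = 10.14 m
P_cr = π²EI / L_e² = π² × 106×10⁹ × 4.818×10^-5 / 10.14² = 4.902×10^5 N
Factor of safety n = P_cr / P = 490.22 / 379 = 1.29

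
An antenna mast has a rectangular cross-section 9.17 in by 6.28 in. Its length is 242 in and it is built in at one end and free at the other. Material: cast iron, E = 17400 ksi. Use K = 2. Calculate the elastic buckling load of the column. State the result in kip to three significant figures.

P_cr ≈ 139 kip

Buckling occurs about the weak axis: I_min = h·b³/12 with b = 6.28 in (the shorter side).
I_min = 9.17×6.28³/12 = 189.3 in⁴
Effective length L_e = K·L = 2 × 242 = 484.0 in
P_cr = π²EI / L_e² = π² × 17400×10³ × 189.3 / 484.0² = 1.387×10^5 lb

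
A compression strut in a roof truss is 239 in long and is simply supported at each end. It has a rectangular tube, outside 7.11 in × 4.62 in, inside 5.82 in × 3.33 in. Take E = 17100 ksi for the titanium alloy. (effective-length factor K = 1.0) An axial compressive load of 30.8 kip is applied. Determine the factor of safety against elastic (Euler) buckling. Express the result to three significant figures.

n ≈ 3.89

Weak-axis I_min = (h_o·b_o³ − h_i·b_i³)/12 with b_o = 4.62, b_i = 3.330 in (shorter outer/inner sides).
I_min = (7.11×4.62³ − 5.820×3.330³)/12 = 40.52 in⁴
Effective length L_e = K·L = 1 × 239 = 239.0 in
P_cr = π²EI / L_e² = π² × 17100×10³ × 40.52 / 239.0² = 1.197×10^5 lb
Factor of safety n = P_cr / P = 119.71 / 30.8 = 3.89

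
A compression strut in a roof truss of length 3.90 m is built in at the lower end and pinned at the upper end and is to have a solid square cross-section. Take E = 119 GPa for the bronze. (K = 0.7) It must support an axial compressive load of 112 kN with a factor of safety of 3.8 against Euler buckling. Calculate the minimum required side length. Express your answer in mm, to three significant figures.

Required P_cr = n·P = 3.8 × 112 = 425.6 kN
L_e = K·L = 0.7 × 3.90 = 2.730 m
Required I = P_cr·L_e²/(π²E) = 4.256×10^5 × 2.730² / (π² × 1.19×10^11) = 2.701×10^-6 m⁴
I_req = 2.701×10^6 mm⁴
Solid square: I = a⁴/12  ⇒  a = (12I)^(1/4) = (12×2.701×10^6)^(1/4) = 75.5 mm

a ≈ 75.5 mm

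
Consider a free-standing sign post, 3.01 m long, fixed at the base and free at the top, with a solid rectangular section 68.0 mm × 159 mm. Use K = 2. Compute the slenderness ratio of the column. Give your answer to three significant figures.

λ ≈ 307

Buckling occurs about the weak axis: I_min = h·b³/12 with b = 68.0 mm (the shorter side).
I_min = 159×68.0³/12 = 4.166×10^6 mm⁴
A = 1.081×10^4 mm²;  r_min = √(I/A) = √(4.166×10^6/1.081×10^4) = 19.63 mm
L_e = K·L = 2 × 3.01 m = 6.020 m = 6020.0 mm
λ = L_e / r_min = 6020.0 / 19.63 = 307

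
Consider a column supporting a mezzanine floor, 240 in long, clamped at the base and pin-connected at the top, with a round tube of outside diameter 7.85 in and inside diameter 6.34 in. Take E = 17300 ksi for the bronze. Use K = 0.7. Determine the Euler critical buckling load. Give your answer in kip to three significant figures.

P_cr ≈ 648 kip

d_o = 7.85 in, d_i = 6.34 in
I = π(d_o⁴ − d_i⁴)/64 = π(7.85⁴ − 6.340⁴)/64 = 107.1 in⁴
Effective length L_e = K·L = 0.7 × 240 = 168.0 in
P_cr = π²EI / L_e² = π² × 17300×10³ × 107.1 / 168.0² = 6.479×10^5 lb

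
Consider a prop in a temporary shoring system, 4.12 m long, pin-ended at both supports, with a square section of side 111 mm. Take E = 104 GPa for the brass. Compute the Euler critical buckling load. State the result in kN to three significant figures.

I = a⁴/12 = 111⁴/12 = 1.265×10^7 mm⁴
I = 1.265×10^7 mm⁴ = 1.265×10^-5 m⁴
Effective length L_e = K·L = 1 × 4.12 = 4.120 m
P_cr = π²EI / L_e² = π² × 104×10⁹ × 1.265×10^-5 / 4.120² = 7.650×10^5 N

P_cr ≈ 765 kN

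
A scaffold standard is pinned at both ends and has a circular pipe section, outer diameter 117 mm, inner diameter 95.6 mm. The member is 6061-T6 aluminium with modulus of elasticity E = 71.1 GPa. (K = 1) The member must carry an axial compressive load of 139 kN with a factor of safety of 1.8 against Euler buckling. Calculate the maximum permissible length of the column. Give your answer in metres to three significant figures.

L_max ≈ 3.78 m

d_o = 117 mm, d_i = 95.6 mm
I = π(d_o⁴ − d_i⁴)/64 = π(117⁴ − 95.60⁴)/64 = 5.098×10^6 mm⁴
I = 5.098×10^-6 m⁴
Required critical load P_cr = n·P = 1.8 × 139 = 250.2 kN = 2.502×10^5 N
From P_cr = π²EI/(K·L)²:  L = (1/K)·√(π²EI/P_cr) = (1/1)·√(π²×7.11×10^10×5.098×10^-6/2.502×10^5)
L = 3.78 m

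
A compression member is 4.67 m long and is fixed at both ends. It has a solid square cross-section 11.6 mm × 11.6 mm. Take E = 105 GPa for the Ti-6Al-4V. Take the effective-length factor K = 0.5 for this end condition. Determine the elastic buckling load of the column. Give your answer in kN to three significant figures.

P_cr ≈ 0.287 kN

I = a⁴/12 = 11.6⁴/12 = 1.509×10^3 mm⁴
I = 1.509×10^3 mm⁴ = 1.509×10^-9 m⁴
Effective length L_e = K·L = 0.5 × 4.67 = 2.335 m
P_cr = π²EI / L_e² = π² × 105×10⁹ × 1.509×10^-9 / 2.335² = 286.8 N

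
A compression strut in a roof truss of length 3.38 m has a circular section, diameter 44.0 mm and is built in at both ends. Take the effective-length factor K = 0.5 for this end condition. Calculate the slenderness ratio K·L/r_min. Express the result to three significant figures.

λ ≈ 154

For a solid circle r = d/4 = 44.0/4 = 11.00 mm
L_e = K·L = 0.5 × 3.38 m = 1.690 m = 1690.0 mm
λ = L_e / r_min = 1690.0 / 11.00 = 154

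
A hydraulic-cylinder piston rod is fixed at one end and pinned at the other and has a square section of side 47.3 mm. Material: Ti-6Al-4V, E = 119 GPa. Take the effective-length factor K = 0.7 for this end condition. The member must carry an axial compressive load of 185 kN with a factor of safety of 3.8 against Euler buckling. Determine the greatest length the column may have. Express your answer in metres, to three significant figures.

I = a⁴/12 = 47.3⁴/12 = 4.171×10^5 mm⁴
I = 4.171×10^-7 m⁴
Required critical load P_cr = n·P = 3.8 × 185 = 703.0 kN = 7.030×10^5 N
From P_cr = π²EI/(K·L)²:  L = (1/K)·√(π²EI/P_cr) = (1/0.7)·√(π²×1.19×10^11×4.171×10^-7/7.030×10^5)
L = 1.19 m

L_max ≈ 1.19 m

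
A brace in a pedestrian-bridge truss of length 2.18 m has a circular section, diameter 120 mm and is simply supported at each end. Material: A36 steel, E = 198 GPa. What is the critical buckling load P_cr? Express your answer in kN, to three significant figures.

I = πd⁴/64 = π×120⁴/64 = 1.018×10^7 mm⁴
I = 1.018×10^7 mm⁴ = 1.018×10^-5 m⁴
Effective length L_e = K·L = 1 × 2.18 = 2.180 m
P_cr = π²EI / L_e² = π² × 198×10⁹ × 1.018×10^-5 / 2.180² = 4.185×10^6 N

P_cr ≈ 4190 kN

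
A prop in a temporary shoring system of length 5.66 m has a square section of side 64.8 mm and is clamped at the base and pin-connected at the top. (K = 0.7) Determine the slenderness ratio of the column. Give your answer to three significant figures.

For a square r = a/√12 = 64.8/√12 = 18.71 mm
L_e = K·L = 0.7 × 5.66 m = 3.962 m = 3962.0 mm
λ = L_e / r_min = 3962.0 / 18.71 = 212

λ ≈ 212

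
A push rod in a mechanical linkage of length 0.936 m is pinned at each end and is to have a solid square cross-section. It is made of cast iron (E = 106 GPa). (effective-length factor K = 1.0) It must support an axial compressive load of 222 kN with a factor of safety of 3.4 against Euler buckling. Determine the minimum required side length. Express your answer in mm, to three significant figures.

Required P_cr = n·P = 3.4 × 222 = 754.8 kN
L_e = K·L = 1 × 0.936 = 0.9360 m
Required I = P_cr·L_e²/(π²E) = 7.548×10^5 × 0.9360² / (π² × 1.06×10^11) = 6.321×10^-7 m⁴
I_req = 6.321×10^5 mm⁴
Solid square: I = a⁴/12  ⇒  a = (12I)^(1/4) = (12×6.321×10^5)^(1/4) = 52.5 mm

a ≈ 52.5 mm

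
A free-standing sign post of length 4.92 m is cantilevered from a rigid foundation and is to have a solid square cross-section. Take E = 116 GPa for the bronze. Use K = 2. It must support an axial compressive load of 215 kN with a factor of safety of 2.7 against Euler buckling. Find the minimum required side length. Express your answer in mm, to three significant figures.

a ≈ 156 mm

Required P_cr = n·P = 2.7 × 215 = 580.5 kN
L_e = K·L = 2 × 4.92 = 9.840 m
Required I = P_cr·L_e²/(π²E) = 5.805×10^5 × 9.840² / (π² × 1.16×10^11) = 4.909×10^-5 m⁴
I_req = 4.909×10^7 mm⁴
Solid square: I = a⁴/12  ⇒  a = (12I)^(1/4) = (12×4.909×10^7)^(1/4) = 156 mm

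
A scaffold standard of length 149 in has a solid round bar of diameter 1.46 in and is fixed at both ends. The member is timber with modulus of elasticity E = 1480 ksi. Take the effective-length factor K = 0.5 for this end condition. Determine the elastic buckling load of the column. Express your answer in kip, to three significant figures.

P_cr ≈ 0.587 kip

I = πd⁴/64 = π×1.46⁴/64 = 0.2230 in⁴
Effective length L_e = K·L = 0.5 × 149 = 74.50 in
P_cr = π²EI / L_e² = π² × 1480×10³ × 0.2230 / 74.50² = 587.0 lb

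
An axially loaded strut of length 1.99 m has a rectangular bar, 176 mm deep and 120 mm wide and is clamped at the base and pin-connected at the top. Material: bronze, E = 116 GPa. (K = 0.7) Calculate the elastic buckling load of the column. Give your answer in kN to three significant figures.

Buckling occurs about the weak axis: I_min = h·b³/12 with b = 120 mm (the shorter side).
I_min = 176×120³/12 = 2.534×10^7 mm⁴
I = 2.534×10^7 mm⁴ = 2.534×10^-5 m⁴
Effective length L_e = K·L = 0.7 × 1.99 = 1.393 m
P_cr = π²EI / L_e² = π² × 116×10⁹ × 2.534×10^-5 / 1.393² = 1.495×10^7 N

P_cr ≈ 15000 kN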